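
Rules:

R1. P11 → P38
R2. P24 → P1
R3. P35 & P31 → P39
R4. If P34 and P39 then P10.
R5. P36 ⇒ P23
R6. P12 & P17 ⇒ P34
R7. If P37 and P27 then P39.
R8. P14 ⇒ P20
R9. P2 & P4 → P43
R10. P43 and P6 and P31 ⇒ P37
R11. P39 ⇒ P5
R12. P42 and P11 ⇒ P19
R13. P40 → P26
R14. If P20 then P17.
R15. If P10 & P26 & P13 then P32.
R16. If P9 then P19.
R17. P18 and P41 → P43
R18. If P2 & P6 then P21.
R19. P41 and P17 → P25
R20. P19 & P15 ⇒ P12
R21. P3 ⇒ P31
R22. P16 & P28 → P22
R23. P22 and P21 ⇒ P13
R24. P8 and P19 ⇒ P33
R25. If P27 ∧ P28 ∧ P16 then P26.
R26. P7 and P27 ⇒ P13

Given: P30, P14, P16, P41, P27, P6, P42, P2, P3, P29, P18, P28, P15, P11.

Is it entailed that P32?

Yes

P20  (by R8: P14)
P19  (by R12: P42, P11)
P17  (by R14: P20)
P43  (by R17: P18, P41)
P21  (by R18: P2, P6)
P12  (by R20: P19, P15)
P31  (by R21: P3)
P22  (by R22: P16, P28)
P13  (by R23: P22, P21)
P26  (by R25: P27, P28, P16)
P34  (by R6: P12, P17)
P37  (by R10: P43, P6, P31)
P39  (by R7: P37, P27)
P10  (by R4: P34, P39)
P32  (by R15: P10, P26, P13)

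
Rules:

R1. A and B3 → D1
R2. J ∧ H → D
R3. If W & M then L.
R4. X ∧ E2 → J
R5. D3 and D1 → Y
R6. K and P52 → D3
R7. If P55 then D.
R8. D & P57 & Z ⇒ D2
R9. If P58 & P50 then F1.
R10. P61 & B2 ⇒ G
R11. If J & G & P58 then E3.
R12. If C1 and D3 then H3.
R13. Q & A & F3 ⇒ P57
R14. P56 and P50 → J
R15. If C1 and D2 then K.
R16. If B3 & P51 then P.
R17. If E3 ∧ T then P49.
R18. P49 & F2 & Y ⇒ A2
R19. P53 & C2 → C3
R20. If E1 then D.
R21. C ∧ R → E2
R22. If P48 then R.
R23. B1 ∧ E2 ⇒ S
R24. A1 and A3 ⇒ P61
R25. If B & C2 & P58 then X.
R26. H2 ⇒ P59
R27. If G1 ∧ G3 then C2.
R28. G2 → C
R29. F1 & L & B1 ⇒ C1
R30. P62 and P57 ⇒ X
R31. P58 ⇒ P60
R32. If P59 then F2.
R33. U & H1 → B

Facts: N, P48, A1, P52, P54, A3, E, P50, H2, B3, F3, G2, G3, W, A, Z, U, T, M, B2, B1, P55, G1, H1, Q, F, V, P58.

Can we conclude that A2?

D1  (by R1: A, B3)
L  (by R3: W, M)
D  (by R7: P55)
F1  (by R9: P58, P50)
P57  (by R13: Q, A, F3)
R  (by R22: P48)
P61  (by R24: A1, A3)
P59  (by R26: H2)
C2  (by R27: G1, G3)
C  (by R28: G2)
C1  (by R29: F1, L, B1)
F2  (by R32: P59)
B  (by R33: U, H1)
D2  (by R8: D, P57, Z)
G  (by R10: P61, B2)
K  (by R15: C1, D2)
E2  (by R21: C, R)
X  (by R25: B, C2, P58)
J  (by R4: X, E2)
D3  (by R6: K, P52)
E3  (by R11: J, G, P58)
P49  (by R17: E3, T)
Y  (by R5: D3, D1)
A2  (by R18: P49, F2, Y)

Yes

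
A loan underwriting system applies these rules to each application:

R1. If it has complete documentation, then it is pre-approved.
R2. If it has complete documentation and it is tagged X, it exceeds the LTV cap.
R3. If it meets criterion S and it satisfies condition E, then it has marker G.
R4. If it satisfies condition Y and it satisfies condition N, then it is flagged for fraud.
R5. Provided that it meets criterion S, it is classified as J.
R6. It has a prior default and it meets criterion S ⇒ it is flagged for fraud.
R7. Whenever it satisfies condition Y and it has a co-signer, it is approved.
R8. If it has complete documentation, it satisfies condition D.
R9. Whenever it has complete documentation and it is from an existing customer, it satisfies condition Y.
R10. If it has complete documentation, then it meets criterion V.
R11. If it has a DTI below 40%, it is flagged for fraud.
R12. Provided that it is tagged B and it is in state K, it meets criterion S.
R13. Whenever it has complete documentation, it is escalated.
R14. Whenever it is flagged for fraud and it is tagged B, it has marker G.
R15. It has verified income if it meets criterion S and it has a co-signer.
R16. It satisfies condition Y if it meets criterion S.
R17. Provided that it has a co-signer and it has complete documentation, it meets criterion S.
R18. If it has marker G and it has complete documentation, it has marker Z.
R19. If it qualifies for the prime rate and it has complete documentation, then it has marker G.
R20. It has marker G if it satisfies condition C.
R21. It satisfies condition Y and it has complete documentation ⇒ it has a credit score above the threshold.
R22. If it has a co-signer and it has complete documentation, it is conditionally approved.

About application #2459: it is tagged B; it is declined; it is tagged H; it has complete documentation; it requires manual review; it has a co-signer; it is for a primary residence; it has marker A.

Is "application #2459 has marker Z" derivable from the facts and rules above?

Forward chaining from the given facts derives: is pre-approved, satisfies condition D, meets criterion V, is escalated, meets criterion S, is conditionally approved, is classified as J, has verified income, satisfies condition Y, has a credit score above the threshold, is approved.
The only rule concluding "it has marker Z" is R18, which needs "it has marker G"; that is never established.

No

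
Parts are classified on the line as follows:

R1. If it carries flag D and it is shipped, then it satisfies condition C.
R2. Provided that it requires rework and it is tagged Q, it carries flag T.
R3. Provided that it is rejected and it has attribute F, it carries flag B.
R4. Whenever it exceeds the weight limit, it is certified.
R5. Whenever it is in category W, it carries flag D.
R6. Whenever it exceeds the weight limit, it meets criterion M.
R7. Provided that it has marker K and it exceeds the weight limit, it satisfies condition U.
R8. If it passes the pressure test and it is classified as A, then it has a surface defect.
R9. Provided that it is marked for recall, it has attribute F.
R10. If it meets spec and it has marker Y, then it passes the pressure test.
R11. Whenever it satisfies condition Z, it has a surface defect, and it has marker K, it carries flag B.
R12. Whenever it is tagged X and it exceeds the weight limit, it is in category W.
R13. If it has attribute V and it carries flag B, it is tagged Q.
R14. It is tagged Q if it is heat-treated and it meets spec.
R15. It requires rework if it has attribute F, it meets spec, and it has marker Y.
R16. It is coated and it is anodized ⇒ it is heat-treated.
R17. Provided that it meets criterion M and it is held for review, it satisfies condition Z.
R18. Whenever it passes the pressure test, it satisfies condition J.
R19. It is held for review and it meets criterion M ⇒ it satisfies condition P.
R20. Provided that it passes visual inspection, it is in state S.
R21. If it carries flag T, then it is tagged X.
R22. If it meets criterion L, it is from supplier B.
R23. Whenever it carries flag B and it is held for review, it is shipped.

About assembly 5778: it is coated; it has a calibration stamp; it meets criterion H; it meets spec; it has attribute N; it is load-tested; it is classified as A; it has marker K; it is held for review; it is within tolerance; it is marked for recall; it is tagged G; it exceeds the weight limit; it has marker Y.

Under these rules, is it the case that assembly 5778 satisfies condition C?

No

Forward chaining from the given facts derives: is certified, meets criterion M, satisfies condition U, has attribute F, passes the pressure test, requires rework, satisfies condition Z, satisfies condition J, satisfies condition P, has a surface defect, carries flag B, is shipped.
The only rule concluding "it satisfies condition C" is R1, which needs "it carries flag D"; that is never established.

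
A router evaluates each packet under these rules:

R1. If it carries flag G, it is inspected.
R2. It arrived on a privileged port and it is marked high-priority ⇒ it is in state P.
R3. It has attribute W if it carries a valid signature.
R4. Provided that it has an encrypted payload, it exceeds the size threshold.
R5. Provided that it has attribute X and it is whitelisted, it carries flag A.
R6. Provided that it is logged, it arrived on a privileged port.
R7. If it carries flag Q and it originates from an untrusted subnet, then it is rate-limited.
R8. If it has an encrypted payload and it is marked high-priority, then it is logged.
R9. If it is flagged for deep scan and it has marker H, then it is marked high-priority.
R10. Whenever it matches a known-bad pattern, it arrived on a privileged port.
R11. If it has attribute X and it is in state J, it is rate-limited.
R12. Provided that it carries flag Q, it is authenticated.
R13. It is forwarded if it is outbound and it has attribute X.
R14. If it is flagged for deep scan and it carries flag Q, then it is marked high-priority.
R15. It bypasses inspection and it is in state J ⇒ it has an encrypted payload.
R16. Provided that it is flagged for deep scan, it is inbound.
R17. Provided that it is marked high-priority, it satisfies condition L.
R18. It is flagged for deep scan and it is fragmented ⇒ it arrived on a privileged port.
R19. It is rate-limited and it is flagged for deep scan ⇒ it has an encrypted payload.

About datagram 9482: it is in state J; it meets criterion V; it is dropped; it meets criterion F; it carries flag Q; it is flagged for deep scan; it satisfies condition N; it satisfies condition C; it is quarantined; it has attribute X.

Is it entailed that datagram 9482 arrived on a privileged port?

By R11 (it has attribute X, it is in state J): it is rate-limited.
By R14 (it is flagged for deep scan, it carries flag Q): it is marked high-priority.
By R19 (it is rate-limited, it is flagged for deep scan): it has an encrypted payload.
By R8 (it has an encrypted payload, it is marked high-priority): it is logged.
By R6 (it is logged): it arrived on a privileged port.

Yes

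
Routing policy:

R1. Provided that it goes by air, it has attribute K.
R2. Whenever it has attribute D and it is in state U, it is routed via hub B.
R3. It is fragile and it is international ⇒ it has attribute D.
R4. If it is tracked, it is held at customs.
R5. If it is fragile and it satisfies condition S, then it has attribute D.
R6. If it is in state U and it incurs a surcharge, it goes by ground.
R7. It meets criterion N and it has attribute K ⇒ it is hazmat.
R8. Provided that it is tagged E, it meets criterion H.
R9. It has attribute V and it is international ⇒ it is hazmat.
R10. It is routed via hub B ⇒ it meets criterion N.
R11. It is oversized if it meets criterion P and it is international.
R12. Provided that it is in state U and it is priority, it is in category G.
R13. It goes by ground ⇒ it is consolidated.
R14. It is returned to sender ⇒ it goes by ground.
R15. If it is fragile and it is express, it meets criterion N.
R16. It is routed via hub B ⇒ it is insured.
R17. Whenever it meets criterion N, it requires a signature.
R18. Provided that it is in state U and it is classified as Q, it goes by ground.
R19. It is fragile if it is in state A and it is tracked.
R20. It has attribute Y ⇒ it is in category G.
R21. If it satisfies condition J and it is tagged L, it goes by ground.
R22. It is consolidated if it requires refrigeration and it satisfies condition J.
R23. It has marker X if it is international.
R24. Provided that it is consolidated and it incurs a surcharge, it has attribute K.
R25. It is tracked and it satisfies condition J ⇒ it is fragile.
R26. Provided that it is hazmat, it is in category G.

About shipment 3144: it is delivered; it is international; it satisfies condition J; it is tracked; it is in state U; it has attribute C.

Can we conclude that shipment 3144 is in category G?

No

Forward chaining from the given facts derives: is held at customs, has marker X, is fragile, has attribute D, is routed via hub B, meets criterion N, is insured, requires a signature.
Rules concluding "it is in category G": R12 needs "it is priority"; R20 needs "it has attribute Y"; R26 needs "it is hazmat" — none of these are established.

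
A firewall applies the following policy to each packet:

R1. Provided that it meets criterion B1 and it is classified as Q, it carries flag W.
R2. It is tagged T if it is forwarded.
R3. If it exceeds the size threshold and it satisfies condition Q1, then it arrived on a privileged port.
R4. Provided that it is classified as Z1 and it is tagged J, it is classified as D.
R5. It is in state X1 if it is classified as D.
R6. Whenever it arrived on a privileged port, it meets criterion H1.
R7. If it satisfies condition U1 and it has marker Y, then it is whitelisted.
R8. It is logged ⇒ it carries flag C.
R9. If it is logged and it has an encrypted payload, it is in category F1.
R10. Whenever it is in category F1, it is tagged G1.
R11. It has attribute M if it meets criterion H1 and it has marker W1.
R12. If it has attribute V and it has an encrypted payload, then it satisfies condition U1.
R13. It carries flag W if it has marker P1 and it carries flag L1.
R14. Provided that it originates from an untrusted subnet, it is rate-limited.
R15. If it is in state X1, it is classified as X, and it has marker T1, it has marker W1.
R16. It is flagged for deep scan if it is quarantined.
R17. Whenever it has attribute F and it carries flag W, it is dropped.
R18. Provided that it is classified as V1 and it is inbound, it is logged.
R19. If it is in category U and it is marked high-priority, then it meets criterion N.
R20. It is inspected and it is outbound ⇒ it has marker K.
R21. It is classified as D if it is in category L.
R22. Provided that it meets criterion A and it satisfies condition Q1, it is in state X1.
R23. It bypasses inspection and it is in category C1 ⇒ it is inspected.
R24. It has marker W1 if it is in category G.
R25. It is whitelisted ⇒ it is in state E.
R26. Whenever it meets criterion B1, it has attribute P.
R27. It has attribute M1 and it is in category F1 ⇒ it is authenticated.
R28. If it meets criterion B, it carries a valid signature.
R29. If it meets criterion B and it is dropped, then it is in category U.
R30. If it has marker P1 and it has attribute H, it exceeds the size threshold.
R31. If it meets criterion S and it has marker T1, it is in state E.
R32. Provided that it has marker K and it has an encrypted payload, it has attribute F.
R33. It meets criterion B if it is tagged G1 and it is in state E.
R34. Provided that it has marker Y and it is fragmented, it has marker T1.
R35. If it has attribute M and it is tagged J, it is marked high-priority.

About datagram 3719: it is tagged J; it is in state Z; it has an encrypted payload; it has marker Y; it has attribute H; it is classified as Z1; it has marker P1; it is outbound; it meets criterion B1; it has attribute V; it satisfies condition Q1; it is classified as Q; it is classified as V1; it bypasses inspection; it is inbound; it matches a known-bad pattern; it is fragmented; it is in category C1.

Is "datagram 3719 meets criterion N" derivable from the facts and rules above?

Forward chaining from the given facts derives: carries flag W, is classified as D, is in state X1, satisfies condition U1, is logged, is inspected, has attribute P, exceeds the size threshold, has marker T1, arrived on a privileged port, meets criterion H1, is whitelisted, carries flag C, is in category F1, is tagged G1, has marker K, is in state E, has attribute F, meets criterion B, is dropped, carries a valid signature, is in category U.
The only rule concluding "it meets criterion N" is R19, which needs "it is marked high-priority"; that is never established.

No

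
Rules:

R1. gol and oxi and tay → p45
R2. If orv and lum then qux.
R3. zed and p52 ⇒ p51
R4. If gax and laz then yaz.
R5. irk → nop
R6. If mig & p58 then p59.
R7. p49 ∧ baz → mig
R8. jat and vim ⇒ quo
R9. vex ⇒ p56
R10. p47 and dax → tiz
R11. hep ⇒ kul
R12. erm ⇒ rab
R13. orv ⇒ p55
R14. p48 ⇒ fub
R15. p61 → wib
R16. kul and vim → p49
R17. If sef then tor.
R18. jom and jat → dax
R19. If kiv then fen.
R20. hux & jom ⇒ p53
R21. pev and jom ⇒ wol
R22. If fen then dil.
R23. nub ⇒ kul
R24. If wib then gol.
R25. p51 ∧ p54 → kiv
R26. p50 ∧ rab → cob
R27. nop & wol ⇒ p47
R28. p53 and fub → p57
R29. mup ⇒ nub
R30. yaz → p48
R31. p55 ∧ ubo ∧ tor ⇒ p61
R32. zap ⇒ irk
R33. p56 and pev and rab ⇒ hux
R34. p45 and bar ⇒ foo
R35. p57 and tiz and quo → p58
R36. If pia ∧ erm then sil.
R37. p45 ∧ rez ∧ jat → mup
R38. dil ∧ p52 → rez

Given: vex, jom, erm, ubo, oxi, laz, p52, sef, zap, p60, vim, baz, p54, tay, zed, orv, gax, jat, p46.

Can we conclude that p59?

No

Forward chaining from the given facts derives: p51, yaz, quo, p56, rab, p55, tor, dax, kiv, p48, p61, irk, nop, fub, wib, fen, dil, gol, rez, p45, mup, nub, kul, p49, mig.
The only rule concluding p59 is R6, which needs p58; that is never established.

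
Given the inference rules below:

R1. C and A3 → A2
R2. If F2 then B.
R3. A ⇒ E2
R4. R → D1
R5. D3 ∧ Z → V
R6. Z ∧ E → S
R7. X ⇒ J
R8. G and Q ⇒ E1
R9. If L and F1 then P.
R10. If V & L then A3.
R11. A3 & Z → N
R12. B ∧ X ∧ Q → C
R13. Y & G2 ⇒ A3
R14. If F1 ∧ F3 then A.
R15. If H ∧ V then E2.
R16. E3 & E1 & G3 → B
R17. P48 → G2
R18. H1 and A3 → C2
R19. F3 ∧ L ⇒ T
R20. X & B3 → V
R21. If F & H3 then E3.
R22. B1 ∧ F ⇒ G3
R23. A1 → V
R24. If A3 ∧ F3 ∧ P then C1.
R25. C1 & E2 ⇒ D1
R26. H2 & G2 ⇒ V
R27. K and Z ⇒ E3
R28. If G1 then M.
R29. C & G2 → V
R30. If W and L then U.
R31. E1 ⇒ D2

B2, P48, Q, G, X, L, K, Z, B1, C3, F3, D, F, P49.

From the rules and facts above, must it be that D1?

Forward chaining from the given facts derives: J, E1, G2, T, G3, E3, D2, B, C, V, A3, N, A2.
Rules concluding D1: R4 needs R; R25 needs C1 — none of these are established.

No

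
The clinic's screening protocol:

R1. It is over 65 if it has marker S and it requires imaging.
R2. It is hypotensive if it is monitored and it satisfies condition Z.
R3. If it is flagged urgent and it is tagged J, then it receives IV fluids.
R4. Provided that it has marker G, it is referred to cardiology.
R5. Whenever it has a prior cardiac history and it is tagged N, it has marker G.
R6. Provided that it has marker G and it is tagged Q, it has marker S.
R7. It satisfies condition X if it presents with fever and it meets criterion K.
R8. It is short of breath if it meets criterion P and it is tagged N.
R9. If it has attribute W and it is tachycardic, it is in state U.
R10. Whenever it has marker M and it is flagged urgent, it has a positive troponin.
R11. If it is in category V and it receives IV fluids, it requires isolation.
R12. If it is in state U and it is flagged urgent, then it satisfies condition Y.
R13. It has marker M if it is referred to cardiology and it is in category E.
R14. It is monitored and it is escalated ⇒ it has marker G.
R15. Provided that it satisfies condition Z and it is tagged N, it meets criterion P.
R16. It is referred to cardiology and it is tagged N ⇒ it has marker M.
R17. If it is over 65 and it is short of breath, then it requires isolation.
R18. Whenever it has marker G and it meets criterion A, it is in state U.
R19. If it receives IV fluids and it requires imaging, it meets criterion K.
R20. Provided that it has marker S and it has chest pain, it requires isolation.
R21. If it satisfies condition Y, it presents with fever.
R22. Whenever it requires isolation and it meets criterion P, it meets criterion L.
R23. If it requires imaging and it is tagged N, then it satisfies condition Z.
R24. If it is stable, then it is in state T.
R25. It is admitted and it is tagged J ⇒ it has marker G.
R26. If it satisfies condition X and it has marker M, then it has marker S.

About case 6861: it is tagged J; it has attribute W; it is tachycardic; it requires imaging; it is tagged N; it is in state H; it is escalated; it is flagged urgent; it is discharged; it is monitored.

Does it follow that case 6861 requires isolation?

Yes

By R3 (it is flagged urgent, it is tagged J): it receives IV fluids.
By R9 (it has attribute W, it is tachycardic): it is in state U.
By R12 (it is in state U, it is flagged urgent): it satisfies condition Y.
By R14 (it is monitored, it is escalated): it has marker G.
By R19 (it receives IV fluids, it requires imaging): it meets criterion K.
By R21 (it satisfies condition Y): it presents with fever.
By R23 (it requires imaging, it is tagged N): it satisfies condition Z.
By R4 (it has marker G): it is referred to cardiology.
By R7 (it presents with fever, it meets criterion K): it satisfies condition X.
By R15 (it satisfies condition Z, it is tagged N): it meets criterion P.
By R16 (it is referred to cardiology, it is tagged N): it has marker M.
By R26 (it satisfies condition X, it has marker M): it has marker S.
By R1 (it has marker S, it requires imaging): it is over 65.
By R8 (it meets criterion P, it is tagged N): it is short of breath.
By R17 (it is over 65, it is short of breath): it requires isolation.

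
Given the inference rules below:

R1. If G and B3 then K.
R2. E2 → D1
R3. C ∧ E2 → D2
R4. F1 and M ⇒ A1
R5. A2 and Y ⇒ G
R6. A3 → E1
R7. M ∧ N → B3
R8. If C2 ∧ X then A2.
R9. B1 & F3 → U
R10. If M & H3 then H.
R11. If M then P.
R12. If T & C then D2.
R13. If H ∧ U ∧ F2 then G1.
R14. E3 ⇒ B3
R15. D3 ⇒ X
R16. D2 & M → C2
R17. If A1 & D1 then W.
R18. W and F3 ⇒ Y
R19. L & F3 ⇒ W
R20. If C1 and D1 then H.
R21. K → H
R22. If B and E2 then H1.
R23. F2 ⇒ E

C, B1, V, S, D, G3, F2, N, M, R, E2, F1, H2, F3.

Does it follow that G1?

No

Forward chaining from the given facts derives: D1, D2, A1, B3, U, P, C2, W, Y, E.
The only rule concluding G1 is R13, which needs H; that is never established.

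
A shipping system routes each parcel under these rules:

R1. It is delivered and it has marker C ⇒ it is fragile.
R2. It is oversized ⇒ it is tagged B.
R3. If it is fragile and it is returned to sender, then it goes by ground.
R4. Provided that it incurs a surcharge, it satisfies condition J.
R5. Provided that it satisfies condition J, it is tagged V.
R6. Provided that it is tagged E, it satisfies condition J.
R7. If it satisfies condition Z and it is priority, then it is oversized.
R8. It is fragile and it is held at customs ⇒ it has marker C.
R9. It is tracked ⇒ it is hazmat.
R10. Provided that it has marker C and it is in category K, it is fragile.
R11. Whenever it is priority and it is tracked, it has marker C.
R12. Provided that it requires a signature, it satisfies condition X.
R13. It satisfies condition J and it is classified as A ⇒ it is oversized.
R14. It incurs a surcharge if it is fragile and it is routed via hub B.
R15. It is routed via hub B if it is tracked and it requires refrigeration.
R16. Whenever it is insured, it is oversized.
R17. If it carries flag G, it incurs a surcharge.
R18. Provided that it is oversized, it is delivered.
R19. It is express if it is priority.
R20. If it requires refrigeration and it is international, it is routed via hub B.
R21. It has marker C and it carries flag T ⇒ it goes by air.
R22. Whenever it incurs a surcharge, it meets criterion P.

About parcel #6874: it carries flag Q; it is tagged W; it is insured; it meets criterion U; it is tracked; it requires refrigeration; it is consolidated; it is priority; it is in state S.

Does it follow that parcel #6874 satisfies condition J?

By R11 (it is priority, it is tracked): it has marker C.
By R15 (it is tracked, it requires refrigeration): it is routed via hub B.
By R16 (it is insured): it is oversized.
By R18 (it is oversized): it is delivered.
By R1 (it is delivered, it has marker C): it is fragile.
By R14 (it is fragile, it is routed via hub B): it incurs a surcharge.
By R4 (it incurs a surcharge): it satisfies condition J.

Yes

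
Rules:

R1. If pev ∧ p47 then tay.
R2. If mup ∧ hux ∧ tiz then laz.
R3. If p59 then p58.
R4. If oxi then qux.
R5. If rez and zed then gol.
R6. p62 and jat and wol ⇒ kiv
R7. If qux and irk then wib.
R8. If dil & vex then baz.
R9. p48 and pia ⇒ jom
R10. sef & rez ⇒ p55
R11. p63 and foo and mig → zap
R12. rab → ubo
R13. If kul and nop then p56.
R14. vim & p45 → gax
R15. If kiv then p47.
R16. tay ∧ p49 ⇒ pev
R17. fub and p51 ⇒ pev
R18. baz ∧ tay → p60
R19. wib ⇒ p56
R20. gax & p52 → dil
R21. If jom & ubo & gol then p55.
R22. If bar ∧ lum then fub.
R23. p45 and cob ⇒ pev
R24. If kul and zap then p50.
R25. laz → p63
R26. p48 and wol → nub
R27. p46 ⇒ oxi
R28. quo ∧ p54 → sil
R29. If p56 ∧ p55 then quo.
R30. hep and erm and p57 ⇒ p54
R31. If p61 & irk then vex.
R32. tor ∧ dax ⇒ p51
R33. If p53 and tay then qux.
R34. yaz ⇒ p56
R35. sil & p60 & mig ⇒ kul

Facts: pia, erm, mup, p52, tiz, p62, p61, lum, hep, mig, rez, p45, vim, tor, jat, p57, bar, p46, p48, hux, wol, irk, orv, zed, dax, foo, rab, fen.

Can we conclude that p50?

Yes

laz  (by R2: mup, hux, tiz)
gol  (by R5: rez, zed)
kiv  (by R6: p62, jat, wol)
jom  (by R9: p48, pia)
ubo  (by R12: rab)
gax  (by R14: vim, p45)
p47  (by R15: kiv)
dil  (by R20: gax, p52)
p55  (by R21: jom, ubo, gol)
fub  (by R22: bar, lum)
p63  (by R25: laz)
oxi  (by R27: p46)
p54  (by R30: hep, erm, p57)
vex  (by R31: p61, irk)
p51  (by R32: tor, dax)
qux  (by R4: oxi)
wib  (by R7: qux, irk)
baz  (by R8: dil, vex)
zap  (by R11: p63, foo, mig)
pev  (by R17: fub, p51)
p56  (by R19: wib)
quo  (by R29: p56, p55)
tay  (by R1: pev, p47)
p60  (by R18: baz, tay)
sil  (by R28: quo, p54)
kul  (by R35: sil, p60, mig)
p50  (by R24: kul, zap)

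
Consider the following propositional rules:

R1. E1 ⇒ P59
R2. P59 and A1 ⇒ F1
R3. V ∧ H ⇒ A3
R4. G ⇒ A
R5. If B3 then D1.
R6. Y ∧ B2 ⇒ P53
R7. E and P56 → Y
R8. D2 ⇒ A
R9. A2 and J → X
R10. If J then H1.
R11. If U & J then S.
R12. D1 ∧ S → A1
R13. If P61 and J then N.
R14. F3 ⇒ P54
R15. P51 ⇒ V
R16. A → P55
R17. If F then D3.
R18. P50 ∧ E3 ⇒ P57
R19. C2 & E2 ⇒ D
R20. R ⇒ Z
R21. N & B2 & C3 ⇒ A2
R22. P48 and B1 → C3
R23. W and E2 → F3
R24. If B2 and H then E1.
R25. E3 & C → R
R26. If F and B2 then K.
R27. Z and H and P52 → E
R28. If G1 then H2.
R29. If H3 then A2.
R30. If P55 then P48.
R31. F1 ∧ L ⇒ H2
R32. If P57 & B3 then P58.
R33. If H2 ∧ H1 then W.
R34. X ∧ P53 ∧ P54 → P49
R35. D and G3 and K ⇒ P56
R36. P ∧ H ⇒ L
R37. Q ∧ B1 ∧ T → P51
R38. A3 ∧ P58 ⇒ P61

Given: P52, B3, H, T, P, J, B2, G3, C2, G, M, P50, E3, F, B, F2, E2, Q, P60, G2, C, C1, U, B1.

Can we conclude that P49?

A  (by R4: G)
D1  (by R5: B3)
H1  (by R10: J)
S  (by R11: U, J)
A1  (by R12: D1, S)
P55  (by R16: A)
P57  (by R18: P50, E3)
D  (by R19: C2, E2)
E1  (by R24: B2, H)
R  (by R25: E3, C)
K  (by R26: F, B2)
P48  (by R30: P55)
P58  (by R32: P57, B3)
P56  (by R35: D, G3, K)
L  (by R36: P, H)
P51  (by R37: Q, B1, T)
P59  (by R1: E1)
F1  (by R2: P59, A1)
V  (by R15: P51)
Z  (by R20: R)
C3  (by R22: P48, B1)
E  (by R27: Z, H, P52)
H2  (by R31: F1, L)
W  (by R33: H2, H1)
A3  (by R3: V, H)
Y  (by R7: E, P56)
F3  (by R23: W, E2)
P61  (by R38: A3, P58)
P53  (by R6: Y, B2)
N  (by R13: P61, J)
P54  (by R14: F3)
A2  (by R21: N, B2, C3)
X  (by R9: A2, J)
P49  (by R34: X, P53, P54)

Yes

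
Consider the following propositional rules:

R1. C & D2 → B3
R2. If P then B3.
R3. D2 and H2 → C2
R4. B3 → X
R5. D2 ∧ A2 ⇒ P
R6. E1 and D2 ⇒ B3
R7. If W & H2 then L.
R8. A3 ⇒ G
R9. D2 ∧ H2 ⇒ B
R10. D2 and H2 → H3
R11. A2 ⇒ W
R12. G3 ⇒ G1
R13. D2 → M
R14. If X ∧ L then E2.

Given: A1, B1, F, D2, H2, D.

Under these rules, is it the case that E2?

Forward chaining from the given facts derives: C2, B, H3, M.
The only rule concluding E2 is R14, which needs X; that is never established.

No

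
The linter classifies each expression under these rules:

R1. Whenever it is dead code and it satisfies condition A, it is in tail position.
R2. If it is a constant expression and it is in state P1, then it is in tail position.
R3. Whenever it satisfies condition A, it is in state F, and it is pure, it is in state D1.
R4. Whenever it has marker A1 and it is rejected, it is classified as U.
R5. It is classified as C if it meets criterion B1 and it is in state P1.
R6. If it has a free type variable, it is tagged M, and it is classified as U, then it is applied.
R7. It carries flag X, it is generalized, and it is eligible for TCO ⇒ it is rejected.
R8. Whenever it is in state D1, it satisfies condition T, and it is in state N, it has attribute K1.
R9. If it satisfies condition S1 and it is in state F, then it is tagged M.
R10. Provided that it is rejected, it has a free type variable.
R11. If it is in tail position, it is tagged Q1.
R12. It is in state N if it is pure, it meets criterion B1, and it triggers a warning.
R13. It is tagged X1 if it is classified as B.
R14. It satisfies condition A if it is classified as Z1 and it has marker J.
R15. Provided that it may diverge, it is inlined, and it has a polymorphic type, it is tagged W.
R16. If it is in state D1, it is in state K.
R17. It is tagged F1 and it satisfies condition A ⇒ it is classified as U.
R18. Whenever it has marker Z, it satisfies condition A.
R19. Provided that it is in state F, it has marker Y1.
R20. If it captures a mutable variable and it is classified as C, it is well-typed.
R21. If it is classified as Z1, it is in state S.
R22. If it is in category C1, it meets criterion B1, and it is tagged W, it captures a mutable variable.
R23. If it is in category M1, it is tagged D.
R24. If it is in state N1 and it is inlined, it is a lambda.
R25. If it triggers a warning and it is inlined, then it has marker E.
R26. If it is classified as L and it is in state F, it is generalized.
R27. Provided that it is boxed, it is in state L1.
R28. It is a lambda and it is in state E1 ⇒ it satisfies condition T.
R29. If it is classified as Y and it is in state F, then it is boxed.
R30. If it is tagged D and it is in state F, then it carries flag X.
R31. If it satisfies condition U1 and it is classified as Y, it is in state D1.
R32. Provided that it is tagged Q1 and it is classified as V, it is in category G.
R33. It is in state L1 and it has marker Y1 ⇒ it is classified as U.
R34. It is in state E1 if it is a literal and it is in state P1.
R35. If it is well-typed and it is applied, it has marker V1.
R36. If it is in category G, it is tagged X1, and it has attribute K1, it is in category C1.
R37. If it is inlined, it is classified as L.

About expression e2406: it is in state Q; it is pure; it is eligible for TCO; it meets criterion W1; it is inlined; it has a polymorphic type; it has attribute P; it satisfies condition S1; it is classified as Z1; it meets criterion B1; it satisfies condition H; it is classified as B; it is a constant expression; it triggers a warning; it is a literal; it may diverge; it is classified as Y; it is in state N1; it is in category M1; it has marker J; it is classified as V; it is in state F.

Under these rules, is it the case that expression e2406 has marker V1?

No

Forward chaining from the given facts derives: is tagged M, is in state N, is tagged X1, satisfies condition A, is tagged W, has marker Y1, is in state S, is tagged D, is a lambda, has marker E, is boxed, carries flag X, is classified as L, is in state D1, is in state K, is generalized, is in state L1, is classified as U, is rejected, has a free type variable, is applied.
The only rule concluding "it has marker V1" is R35, which needs "it is well-typed"; that is never established.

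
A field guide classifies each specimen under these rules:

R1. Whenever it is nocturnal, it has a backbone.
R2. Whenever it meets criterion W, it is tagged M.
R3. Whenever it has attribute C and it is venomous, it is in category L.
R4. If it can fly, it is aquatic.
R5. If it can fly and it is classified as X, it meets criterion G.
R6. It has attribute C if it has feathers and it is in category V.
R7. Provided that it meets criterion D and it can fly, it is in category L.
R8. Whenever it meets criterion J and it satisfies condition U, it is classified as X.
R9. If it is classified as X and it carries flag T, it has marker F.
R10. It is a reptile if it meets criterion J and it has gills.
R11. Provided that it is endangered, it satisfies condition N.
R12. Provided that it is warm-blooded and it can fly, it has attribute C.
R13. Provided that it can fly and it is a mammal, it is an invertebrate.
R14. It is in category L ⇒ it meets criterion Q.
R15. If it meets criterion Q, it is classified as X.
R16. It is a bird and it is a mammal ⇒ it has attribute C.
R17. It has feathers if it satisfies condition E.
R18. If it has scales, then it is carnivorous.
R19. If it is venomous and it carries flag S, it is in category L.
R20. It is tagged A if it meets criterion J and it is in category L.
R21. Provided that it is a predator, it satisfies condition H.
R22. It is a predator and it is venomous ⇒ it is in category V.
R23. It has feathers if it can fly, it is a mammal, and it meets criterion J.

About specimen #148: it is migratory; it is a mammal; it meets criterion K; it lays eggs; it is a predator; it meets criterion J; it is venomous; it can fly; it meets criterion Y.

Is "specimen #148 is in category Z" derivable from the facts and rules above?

No

Forward chaining from the given facts derives: is aquatic, is an invertebrate, satisfies condition H, is in category V, has feathers, has attribute C, is in category L, meets criterion Q, is classified as X, is tagged A, meets criterion G.
No rule has "it is in category Z" as its conclusion, and it is not among the given facts.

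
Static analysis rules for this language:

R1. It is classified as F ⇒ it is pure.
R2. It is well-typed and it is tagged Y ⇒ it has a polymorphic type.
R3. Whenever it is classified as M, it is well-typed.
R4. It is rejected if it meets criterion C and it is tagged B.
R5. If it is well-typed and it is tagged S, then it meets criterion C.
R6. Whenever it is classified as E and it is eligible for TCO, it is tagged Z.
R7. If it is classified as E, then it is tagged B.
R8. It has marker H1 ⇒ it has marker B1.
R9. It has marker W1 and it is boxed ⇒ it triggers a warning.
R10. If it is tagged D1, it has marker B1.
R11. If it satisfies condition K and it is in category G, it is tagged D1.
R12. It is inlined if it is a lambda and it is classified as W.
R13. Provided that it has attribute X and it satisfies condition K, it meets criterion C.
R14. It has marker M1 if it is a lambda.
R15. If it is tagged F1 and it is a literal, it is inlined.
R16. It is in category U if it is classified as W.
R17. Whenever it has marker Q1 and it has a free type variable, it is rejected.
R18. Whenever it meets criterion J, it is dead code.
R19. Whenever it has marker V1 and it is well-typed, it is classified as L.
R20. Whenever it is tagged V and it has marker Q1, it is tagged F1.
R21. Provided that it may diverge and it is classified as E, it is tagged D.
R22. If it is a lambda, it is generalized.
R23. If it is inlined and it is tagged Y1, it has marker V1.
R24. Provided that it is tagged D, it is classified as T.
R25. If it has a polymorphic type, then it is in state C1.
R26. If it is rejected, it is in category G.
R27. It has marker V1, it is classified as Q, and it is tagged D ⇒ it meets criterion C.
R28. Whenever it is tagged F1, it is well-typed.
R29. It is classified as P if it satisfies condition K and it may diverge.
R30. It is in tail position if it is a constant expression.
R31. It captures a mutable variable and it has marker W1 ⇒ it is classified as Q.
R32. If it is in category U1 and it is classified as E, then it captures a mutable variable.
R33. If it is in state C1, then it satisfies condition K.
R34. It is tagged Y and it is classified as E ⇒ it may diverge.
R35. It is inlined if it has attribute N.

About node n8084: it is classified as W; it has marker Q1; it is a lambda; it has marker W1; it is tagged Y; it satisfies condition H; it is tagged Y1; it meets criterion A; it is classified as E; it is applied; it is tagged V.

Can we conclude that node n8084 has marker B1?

Forward chaining from the given facts derives: is tagged B, is inlined, has marker M1, is in category U, is tagged F1, is generalized, has marker V1, is well-typed, may diverge, has a polymorphic type, is classified as L, is tagged D, is classified as T, is in state C1, satisfies condition K, is classified as P.
Rules concluding "it has marker B1": R8 needs "it has marker H1"; R10 needs "it is tagged D1" — none of these are established.

No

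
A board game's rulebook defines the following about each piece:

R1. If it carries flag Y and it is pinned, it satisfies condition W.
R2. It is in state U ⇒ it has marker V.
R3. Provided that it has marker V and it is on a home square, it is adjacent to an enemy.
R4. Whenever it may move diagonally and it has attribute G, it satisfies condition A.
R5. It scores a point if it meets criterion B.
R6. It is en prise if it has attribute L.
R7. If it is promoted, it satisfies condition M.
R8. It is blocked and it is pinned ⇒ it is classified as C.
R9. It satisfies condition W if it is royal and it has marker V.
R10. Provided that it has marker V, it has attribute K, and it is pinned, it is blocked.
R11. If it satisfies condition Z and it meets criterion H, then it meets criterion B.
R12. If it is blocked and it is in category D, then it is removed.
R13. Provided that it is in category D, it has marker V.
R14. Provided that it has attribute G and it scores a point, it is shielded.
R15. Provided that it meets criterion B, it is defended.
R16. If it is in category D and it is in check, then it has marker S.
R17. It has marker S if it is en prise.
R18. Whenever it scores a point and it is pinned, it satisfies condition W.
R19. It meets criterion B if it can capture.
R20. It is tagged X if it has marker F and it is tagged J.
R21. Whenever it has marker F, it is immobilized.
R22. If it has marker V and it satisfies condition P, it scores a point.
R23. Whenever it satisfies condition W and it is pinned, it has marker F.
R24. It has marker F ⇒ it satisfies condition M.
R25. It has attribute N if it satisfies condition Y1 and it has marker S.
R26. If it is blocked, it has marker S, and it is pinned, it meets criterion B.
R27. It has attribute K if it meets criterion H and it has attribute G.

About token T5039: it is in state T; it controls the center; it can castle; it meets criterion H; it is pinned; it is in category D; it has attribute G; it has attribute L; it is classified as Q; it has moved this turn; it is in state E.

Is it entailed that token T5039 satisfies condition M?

Yes

By R6 (it has attribute L): it is en prise.
By R13 (it is in category D): it has marker V.
By R17 (it is en prise): it has marker S.
By R27 (it meets criterion H, it has attribute G): it has attribute K.
By R10 (it has marker V, it has attribute K, it is pinned): it is blocked.
By R26 (it is blocked, it has marker S, it is pinned): it meets criterion B.
By R5 (it meets criterion B): it scores a point.
By R18 (it scores a point, it is pinned): it satisfies condition W.
By R23 (it satisfies condition W, it is pinned): it has marker F.
By R24 (it has marker F): it satisfies condition M.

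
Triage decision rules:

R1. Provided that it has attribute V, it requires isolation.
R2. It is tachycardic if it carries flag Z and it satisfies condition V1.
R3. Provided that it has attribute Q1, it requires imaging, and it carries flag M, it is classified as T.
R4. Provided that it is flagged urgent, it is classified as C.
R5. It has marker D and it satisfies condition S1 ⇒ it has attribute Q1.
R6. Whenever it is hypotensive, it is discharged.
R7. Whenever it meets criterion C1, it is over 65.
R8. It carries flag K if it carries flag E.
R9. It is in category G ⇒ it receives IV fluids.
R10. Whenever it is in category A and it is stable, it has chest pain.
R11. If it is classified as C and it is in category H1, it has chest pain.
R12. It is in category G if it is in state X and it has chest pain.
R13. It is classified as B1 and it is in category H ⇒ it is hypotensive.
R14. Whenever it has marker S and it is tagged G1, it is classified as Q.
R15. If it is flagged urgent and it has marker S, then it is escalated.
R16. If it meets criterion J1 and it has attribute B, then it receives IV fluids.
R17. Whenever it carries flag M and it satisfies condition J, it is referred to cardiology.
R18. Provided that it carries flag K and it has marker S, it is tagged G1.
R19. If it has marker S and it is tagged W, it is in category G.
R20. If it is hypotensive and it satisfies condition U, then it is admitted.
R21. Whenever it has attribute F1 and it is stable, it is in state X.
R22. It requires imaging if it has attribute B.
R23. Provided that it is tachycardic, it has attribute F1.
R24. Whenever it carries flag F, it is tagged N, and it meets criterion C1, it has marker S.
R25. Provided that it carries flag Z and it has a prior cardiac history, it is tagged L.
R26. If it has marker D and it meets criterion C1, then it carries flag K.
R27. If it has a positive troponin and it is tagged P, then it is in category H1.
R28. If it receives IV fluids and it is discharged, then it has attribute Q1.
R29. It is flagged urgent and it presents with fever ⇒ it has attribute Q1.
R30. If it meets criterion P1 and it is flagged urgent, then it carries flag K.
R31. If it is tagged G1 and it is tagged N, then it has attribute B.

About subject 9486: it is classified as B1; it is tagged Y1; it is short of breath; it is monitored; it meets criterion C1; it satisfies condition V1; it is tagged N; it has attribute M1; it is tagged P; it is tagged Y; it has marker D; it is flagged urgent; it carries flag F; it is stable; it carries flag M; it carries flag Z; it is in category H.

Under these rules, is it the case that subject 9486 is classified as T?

No

Forward chaining from the given facts derives: is tachycardic, is classified as C, is over 65, is hypotensive, has attribute F1, has marker S, carries flag K, is discharged, is escalated, is tagged G1, is in state X, has attribute B, is classified as Q, requires imaging.
The only rule concluding "it is classified as T" is R3, which needs "it has attribute Q1"; that is never established.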